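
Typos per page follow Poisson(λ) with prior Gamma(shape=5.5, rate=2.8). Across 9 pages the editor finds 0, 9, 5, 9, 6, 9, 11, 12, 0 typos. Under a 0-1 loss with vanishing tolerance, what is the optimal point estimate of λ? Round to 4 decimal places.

5.5508

Σ counts = 61. Posterior: Gamma(shape = 5.5+61 = 66.5, rate = 2.8+9 = 11.8).
Mode = (α−1)/β = 65.5/11.8 = 5.5508.
Mean = α/β = 66.5/11.8 = 5.6356.
This is the posterior mode — the MAP estimate.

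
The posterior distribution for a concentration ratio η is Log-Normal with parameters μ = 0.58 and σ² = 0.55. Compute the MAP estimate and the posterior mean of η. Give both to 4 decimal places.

MAP = 1.0305, posterior mean = 2.3514

Mode = exp(μ − σ²) = exp(0.03) = 1.0305.
Mean = exp(μ + σ²/2) = exp(0.855) = 2.3514.
Right-skewed posterior ⇒ mode < mean.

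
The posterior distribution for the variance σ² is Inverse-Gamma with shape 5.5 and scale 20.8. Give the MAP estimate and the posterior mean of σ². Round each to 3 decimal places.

Mode = β/(α+1) = 20.8/6.5 = 3.200.
Mean = β/(α−1) = 20.8/4.5 = 4.622.

σ²_MAP = 3.200, E[σ²|data] = 4.622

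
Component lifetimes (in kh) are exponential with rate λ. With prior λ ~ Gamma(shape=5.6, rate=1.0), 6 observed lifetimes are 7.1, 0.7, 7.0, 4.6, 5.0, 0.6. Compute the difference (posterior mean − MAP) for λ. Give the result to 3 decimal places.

0.038

Σ times = 25.0. Posterior: Gamma(shape = 5.6+6 = 11.6, rate = 1.0+25.0 = 26.0).
Mode = (α−1)/β = 10.6/26.0 = 0.408.
Mean = α/β = 11.6/26.0 = 0.446.
Difference = 0.446 − 0.408 = 0.038.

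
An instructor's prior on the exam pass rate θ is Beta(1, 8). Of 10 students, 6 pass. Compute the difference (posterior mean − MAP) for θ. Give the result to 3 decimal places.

0.015

Posterior: Beta(1+6, 8+4) = Beta(7, 12).
Mode = (7−1)/(7+12−2) = 6/17 = 0.353.
Mean = 7/(7+12) = 7/19 = 0.368.
Difference = 0.368 − 0.353 = 0.015.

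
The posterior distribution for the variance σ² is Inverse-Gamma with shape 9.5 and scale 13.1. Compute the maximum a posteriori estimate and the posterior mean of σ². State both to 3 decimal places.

MAP: 1.248. Posterior mean: 1.541.

Mode = β/(α+1) = 13.1/10.5 = 1.248.
Mean = β/(α−1) = 13.1/8.5 = 1.541.
The posterior is right-skewed, so the mean exceeds the mode.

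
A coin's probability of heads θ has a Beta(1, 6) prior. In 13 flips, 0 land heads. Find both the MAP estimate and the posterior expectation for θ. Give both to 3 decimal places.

Posterior: Beta(1+0, 6+13) = Beta(1, 19).
Since α = 1 ≤ 1 and β > 1, the Beta density is monotone decreasing on [0,1]; the mode is at 0.
Mean = 1/(1+19) = 0.050.

MAP estimate = 0.000, posterior expectation = 0.050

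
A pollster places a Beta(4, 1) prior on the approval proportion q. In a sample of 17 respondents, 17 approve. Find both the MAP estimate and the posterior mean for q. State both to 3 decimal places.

Posterior: Beta(4+17, 1+0) = Beta(21, 1).
Since β = 1 ≤ 1 and α > 1, the Beta density is monotone increasing on [0,1]; the mode is at 1.
Mean = 21/(21+1) = 0.955.

MAP = 1.000, posterior mean = 0.955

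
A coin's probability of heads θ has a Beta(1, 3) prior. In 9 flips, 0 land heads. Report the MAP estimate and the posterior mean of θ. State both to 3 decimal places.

Posterior: Beta(1+0, 3+9) = Beta(1, 12).
Since α = 1 ≤ 1 and β > 1, the Beta density is monotone decreasing on [0,1]; the mode is at 0.
Mean = 1/(1+12) = 0.077.
Right-skewed posterior ⇒ mode < mean.

MAP estimate = 0.000, posterior mean = 0.077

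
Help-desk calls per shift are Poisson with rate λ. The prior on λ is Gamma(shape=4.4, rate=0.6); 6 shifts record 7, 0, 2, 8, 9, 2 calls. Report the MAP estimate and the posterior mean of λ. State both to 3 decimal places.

Σ counts = 28. Posterior: Gamma(shape = 4.4+28 = 32.4, rate = 0.6+6 = 6.6).
Mode = (α−1)/β = 31.4/6.6 = 4.758.
Mean = α/β = 32.4/6.6 = 4.909.
Mean > mode: the posterior has a right tail.

MAP = 4.758; posterior mean = 4.909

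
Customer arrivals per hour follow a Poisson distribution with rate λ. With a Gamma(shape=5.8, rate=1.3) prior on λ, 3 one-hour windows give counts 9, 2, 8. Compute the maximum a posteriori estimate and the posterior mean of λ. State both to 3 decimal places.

Σ counts = 19. Posterior: Gamma(shape = 5.8+19 = 24.8, rate = 1.3+3 = 4.3).
Mode = (α−1)/β = 23.8/4.3 = 5.535.
Mean = α/β = 24.8/4.3 = 5.767.
Mean > mode: the posterior has a right tail.

MAP: 5.535. Posterior mean: 5.767.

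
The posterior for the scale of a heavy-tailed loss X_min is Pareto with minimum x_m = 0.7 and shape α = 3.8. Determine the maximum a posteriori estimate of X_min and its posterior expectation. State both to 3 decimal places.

The Pareto density is strictly decreasing on [x_m, ∞), so the mode is x_m = 0.700.
Mean = α·x_m/(α−1) = 3.8·0.7/2.8 = 0.950.
Mean > mode: the posterior has a right tail.

maximum a posteriori estimate = 0.700, posterior expectation = 0.950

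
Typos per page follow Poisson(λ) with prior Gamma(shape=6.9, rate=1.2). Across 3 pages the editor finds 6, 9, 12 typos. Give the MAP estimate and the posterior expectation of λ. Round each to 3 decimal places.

Σ counts = 27. Posterior: Gamma(shape = 6.9+27 = 33.9, rate = 1.2+3 = 4.2).
Mode = (α−1)/β = 32.9/4.2 = 7.833.
Mean = α/β = 33.9/4.2 = 8.071.

MAP estimate = 7.833, posterior expectation = 8.071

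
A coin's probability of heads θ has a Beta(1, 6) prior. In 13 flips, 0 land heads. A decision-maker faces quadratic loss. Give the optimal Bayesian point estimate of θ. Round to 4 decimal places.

Posterior: Beta(1+0, 6+13) = Beta(1, 19).
Since α = 1 ≤ 1 and β > 1, the Beta density is monotone decreasing on [0,1]; the mode is at 0.
Mean = 1/(1+19) = 0.0500.
Quadratic loss ⇒ the optimal estimator is the posterior mean.

0.0500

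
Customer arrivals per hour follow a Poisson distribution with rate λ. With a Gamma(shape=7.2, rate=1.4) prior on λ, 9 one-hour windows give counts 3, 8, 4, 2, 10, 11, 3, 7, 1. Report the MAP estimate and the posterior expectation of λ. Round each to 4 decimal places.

λ_MAP = 5.3077, E[λ|data] = 5.4038

Σ counts = 49. Posterior: Gamma(shape = 7.2+49 = 56.2, rate = 1.4+9 = 10.4).
Mode = (α−1)/β = 55.2/10.4 = 5.3077.
Mean = α/β = 56.2/10.4 = 5.4038.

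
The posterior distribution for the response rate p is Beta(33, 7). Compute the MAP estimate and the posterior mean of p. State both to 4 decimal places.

p_MAP = 0.8421, E[p|data] = 0.8250

Mode = (33−1)/(33+7−2) = 32/38 = 0.8421.
Mean = 33/(33+7) = 33/40 = 0.8250.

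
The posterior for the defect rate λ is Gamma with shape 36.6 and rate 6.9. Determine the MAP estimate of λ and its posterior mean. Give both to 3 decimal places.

Mode = (α−1)/β = 35.6/6.9 = 5.159.
Mean = α/β = 36.6/6.9 = 5.304.
The mean is pulled above the mode by the posterior's right skew.

MAP: 5.159. Posterior mean: 5.304.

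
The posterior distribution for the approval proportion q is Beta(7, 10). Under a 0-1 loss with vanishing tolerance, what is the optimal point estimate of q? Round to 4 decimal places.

0.4000

Mode = (7−1)/(7+10−2) = 6/15 = 0.4000.
Mean = 7/(7+10) = 7/17 = 0.4118.
This is the posterior mode — the MAP estimate.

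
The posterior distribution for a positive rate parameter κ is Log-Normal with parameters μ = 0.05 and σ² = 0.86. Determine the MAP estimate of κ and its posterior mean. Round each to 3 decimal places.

Mode = exp(μ − σ²) = exp(-0.81) = 0.445.
Mean = exp(μ + σ²/2) = exp(0.480) = 1.616.

κ_MAP = 0.445, E[κ|data] = 1.616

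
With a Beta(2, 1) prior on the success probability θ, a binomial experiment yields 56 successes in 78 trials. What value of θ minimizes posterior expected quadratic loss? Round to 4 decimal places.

0.7160

Posterior: Beta(2+56, 1+22) = Beta(58, 23).
Mode = (58−1)/(58+23−2) = 57/79 = 0.7215.
Mean = 58/(58+23) = 58/81 = 0.7160.
Quadratic loss ⇒ the optimal estimator is the posterior mean.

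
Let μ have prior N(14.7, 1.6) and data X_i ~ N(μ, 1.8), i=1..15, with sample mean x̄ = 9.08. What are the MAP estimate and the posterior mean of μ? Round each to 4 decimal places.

MAP: 9.4721. Posterior mean: 9.4721.

Posterior for μ is Normal. Precision-weighted mean: (1/1.6·14.7 + 15/1.8·9.08) / (1/1.6 + 15/1.8) = 9.4721.
A Normal posterior is symmetric, so mode = mean.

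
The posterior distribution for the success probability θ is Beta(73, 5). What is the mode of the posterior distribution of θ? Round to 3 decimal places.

0.947

Mode = (73−1)/(73+5−2) = 72/76 = 0.947.
Mean = 73/(73+5) = 73/78 = 0.936.
This is the posterior mode — the MAP estimate.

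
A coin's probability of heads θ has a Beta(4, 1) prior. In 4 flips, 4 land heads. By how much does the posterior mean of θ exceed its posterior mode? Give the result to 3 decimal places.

Posterior: Beta(4+4, 1+0) = Beta(8, 1).
Since β = 1 ≤ 1 and α > 1, the Beta density is monotone increasing on [0,1]; the mode is at 1.
Mean = 8/(8+1) = 0.889.
Difference = 0.889 − 1.000 = -0.111.
Left-skewed posterior ⇒ mean < mode.

-0.111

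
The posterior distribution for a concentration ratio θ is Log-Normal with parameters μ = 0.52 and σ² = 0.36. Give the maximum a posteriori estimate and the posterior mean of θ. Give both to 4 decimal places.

Mode = exp(μ − σ²) = exp(0.16) = 1.1735.
Mean = exp(μ + σ²/2) = exp(0.700) = 2.0138.

MAP = 1.1735; posterior mean = 2.0138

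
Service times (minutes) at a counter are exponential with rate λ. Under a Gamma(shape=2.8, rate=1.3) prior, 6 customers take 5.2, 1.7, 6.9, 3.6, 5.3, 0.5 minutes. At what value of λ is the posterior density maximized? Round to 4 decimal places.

0.3184

Σ times = 23.2. Posterior: Gamma(shape = 2.8+6 = 8.8, rate = 1.3+23.2 = 24.5).
Mode = (α−1)/β = 7.8/24.5 = 0.3184.
Mean = α/β = 8.8/24.5 = 0.3592.
This is the posterior mode — the MAP estimate.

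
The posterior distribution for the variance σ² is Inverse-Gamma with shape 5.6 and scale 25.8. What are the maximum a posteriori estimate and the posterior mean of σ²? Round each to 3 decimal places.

Mode = β/(α+1) = 25.8/6.6 = 3.909.
Mean = β/(α−1) = 25.8/4.6 = 5.609.

MAP: 3.909. Posterior mean: 5.609.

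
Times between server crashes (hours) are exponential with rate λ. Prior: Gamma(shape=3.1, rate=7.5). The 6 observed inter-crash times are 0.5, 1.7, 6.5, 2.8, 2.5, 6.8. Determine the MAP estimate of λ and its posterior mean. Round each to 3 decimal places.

Σ times = 20.8. Posterior: Gamma(shape = 3.1+6 = 9.1, rate = 7.5+20.8 = 28.3).
Mode = (α−1)/β = 8.1/28.3 = 0.286.
Mean = α/β = 9.1/28.3 = 0.322.

MAP = 0.286; posterior mean = 0.322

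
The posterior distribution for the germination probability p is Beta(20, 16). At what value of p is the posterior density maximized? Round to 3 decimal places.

Mode = (20−1)/(20+16−2) = 19/34 = 0.559.
Mean = 20/(20+16) = 20/36 = 0.556.
This is the posterior mode — the MAP estimate.

0.559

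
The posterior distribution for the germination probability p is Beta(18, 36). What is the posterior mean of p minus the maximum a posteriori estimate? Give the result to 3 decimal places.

Mode = (18−1)/(18+36−2) = 17/52 = 0.327.
Mean = 18/(18+36) = 18/54 = 0.333.
Difference = 0.333 − 0.327 = 0.006.
The mean is pulled above the mode by the posterior's right skew.

0.006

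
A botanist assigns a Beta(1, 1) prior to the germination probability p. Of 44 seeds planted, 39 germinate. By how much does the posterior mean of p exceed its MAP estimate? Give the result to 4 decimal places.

-0.0168

Posterior: Beta(1+39, 1+5) = Beta(40, 6).
Mode = (40−1)/(40+6−2) = 39/44 = 0.8864.
Mean = 40/(40+6) = 40/46 = 0.8696.
Difference = 0.8696 − 0.8864 = -0.0168.
The mean is pulled below the mode by the posterior's left skew.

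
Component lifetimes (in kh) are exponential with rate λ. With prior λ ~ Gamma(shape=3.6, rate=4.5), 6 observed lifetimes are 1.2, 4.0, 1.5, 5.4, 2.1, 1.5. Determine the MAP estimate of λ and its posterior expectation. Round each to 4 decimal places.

Σ times = 15.7. Posterior: Gamma(shape = 3.6+6 = 9.6, rate = 4.5+15.7 = 20.2).
Mode = (α−1)/β = 8.6/20.2 = 0.4257.
Mean = α/β = 9.6/20.2 = 0.4752.

MAP: 0.4257. Posterior mean: 0.4752.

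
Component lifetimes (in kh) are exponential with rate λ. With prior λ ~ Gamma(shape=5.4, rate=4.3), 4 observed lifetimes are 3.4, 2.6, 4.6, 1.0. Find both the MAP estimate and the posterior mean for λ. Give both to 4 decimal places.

MAP estimate = 0.5283, posterior mean = 0.5912

Σ times = 11.6. Posterior: Gamma(shape = 5.4+4 = 9.4, rate = 4.3+11.6 = 15.9).
Mode = (α−1)/β = 8.4/15.9 = 0.5283.
Mean = α/β = 9.4/15.9 = 0.5912.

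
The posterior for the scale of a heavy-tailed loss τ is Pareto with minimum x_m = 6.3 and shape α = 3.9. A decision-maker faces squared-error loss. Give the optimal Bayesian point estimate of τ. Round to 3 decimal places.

The Pareto density is strictly decreasing on [x_m, ∞), so the mode is x_m = 6.300.
Mean = α·x_m/(α−1) = 3.9·6.3/2.9 = 8.472.
Squared-error loss ⇒ the optimal estimator is the posterior mean.

8.472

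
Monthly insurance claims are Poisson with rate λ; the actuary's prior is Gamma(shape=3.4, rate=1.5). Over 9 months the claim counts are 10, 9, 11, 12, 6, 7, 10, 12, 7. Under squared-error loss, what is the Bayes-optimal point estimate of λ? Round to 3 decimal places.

Σ counts = 84. Posterior: Gamma(shape = 3.4+84 = 87.4, rate = 1.5+9 = 10.5).
Mode = (α−1)/β = 86.4/10.5 = 8.229.
Mean = α/β = 87.4/10.5 = 8.324.
Squared-error loss ⇒ the optimal estimator is the posterior mean.

8.324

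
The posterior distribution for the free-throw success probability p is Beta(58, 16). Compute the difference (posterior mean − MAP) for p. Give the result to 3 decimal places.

Mode = (58−1)/(58+16−2) = 57/72 = 0.792.
Mean = 58/(58+16) = 58/74 = 0.784.
Difference = 0.784 − 0.792 = -0.008.

-0.008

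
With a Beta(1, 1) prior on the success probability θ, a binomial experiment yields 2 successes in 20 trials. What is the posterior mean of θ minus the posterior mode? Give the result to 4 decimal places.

0.0364

Posterior: Beta(1+2, 1+18) = Beta(3, 19).
Mode = (3−1)/(3+19−2) = 2/20 = 0.1000.
With a flat prior the MAP equals the MLE, 2/20.
Mean = 3/(3+19) = 3/22 = 0.1364.
Difference = 0.1364 − 0.1000 = 0.0364.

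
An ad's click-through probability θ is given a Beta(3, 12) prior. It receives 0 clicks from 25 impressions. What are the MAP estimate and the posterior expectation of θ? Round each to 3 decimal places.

θ_MAP = 0.053, E[θ|data] = 0.075

Posterior: Beta(3+0, 12+25) = Beta(3, 37).
Mode = (3−1)/(3+37−2) = 2/38 = 0.053.
Mean = 3/(3+37) = 3/40 = 0.075.
The posterior is right-skewed, so the mean exceeds the mode.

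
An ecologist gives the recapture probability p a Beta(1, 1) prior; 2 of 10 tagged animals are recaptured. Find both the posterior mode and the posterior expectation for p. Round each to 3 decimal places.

MAP: 0.200. Posterior mean: 0.250.

Posterior: Beta(1+2, 1+8) = Beta(3, 9).
Mode = (3−1)/(3+9−2) = 2/10 = 0.200.
Mean = 3/(3+9) = 3/12 = 0.250.
The posterior is right-skewed, so the mean exceeds the mode.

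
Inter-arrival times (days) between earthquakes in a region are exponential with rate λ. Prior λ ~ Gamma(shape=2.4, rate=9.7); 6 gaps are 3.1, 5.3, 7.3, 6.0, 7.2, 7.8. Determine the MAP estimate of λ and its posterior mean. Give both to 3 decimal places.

MAP = 0.159, posterior mean = 0.181

Σ times = 36.7. Posterior: Gamma(shape = 2.4+6 = 8.4, rate = 9.7+36.7 = 46.4).
Mode = (α−1)/β = 7.4/46.4 = 0.159.
Mean = α/β = 8.4/46.4 = 0.181.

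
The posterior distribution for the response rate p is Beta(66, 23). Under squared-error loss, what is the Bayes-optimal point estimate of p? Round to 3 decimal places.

Mode = (66−1)/(66+23−2) = 65/87 = 0.747.
Mean = 66/(66+23) = 66/89 = 0.742.
Squared-error loss ⇒ the optimal estimator is the posterior mean.

0.742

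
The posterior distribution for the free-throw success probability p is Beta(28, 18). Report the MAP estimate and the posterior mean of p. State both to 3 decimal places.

MAP estimate = 0.614, posterior mean = 0.609

Mode = (28−1)/(28+18−2) = 27/44 = 0.614.
Mean = 28/(28+18) = 28/46 = 0.609.
Left-skewed posterior ⇒ mean < mode.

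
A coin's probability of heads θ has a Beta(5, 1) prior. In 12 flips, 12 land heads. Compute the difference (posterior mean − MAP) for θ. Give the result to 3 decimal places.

Posterior: Beta(5+12, 1+0) = Beta(17, 1).
Since β = 1 ≤ 1 and α > 1, the Beta density is monotone increasing on [0,1]; the mode is at 1.
Mean = 17/(17+1) = 0.944.
Difference = 0.944 − 1.000 = -0.056.

-0.056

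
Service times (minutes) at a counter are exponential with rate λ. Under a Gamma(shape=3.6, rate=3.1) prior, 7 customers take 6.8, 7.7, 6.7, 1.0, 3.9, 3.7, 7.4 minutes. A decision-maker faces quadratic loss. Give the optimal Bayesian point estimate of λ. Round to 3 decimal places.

Σ times = 37.2. Posterior: Gamma(shape = 3.6+7 = 10.6, rate = 3.1+37.2 = 40.3).
Mode = (α−1)/β = 9.6/40.3 = 0.238.
Mean = α/β = 10.6/40.3 = 0.263.
Quadratic loss ⇒ the optimal estimator is the posterior mean.

0.263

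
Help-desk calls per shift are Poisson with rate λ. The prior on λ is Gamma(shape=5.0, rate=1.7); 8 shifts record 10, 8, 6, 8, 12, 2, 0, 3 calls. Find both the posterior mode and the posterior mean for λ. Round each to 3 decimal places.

MAP = 5.464; posterior mean = 5.567

Σ counts = 49. Posterior: Gamma(shape = 5.0+49 = 54.0, rate = 1.7+8 = 9.7).
Mode = (α−1)/β = 53.0/9.7 = 5.464.
Mean = α/β = 54.0/9.7 = 5.567.
Right-skewed posterior ⇒ mode < mean.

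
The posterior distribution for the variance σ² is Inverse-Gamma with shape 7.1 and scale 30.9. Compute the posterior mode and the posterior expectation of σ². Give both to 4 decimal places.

Mode = β/(α+1) = 30.9/8.1 = 3.8148.
Mean = β/(α−1) = 30.9/6.1 = 5.0656.
Right-skewed posterior ⇒ mode < mean.

σ²_MAP = 3.8148, E[σ²|data] = 5.0656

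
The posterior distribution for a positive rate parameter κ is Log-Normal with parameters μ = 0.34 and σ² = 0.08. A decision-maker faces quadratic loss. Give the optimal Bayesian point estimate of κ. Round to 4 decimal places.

1.4623

Mode = exp(μ − σ²) = exp(0.26) = 1.2969.
Mean = exp(μ + σ²/2) = exp(0.380) = 1.4623.
Quadratic loss ⇒ the optimal estimator is the posterior mean.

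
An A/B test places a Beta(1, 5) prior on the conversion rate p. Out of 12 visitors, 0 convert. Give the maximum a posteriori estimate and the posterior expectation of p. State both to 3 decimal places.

Posterior: Beta(1+0, 5+12) = Beta(1, 17).
Since α = 1 ≤ 1 and β > 1, the Beta density is monotone decreasing on [0,1]; the mode is at 0.
Mean = 1/(1+17) = 0.056.

MAP = 0.000, posterior mean = 0.056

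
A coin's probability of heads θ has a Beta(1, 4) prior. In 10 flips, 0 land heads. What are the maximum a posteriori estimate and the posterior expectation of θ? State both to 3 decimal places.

Posterior: Beta(1+0, 4+10) = Beta(1, 14).
Since α = 1 ≤ 1 and β > 1, the Beta density is monotone decreasing on [0,1]; the mode is at 0.
Mean = 1/(1+14) = 0.067.
Right-skewed posterior ⇒ mode < mean.

θ_MAP = 0.000, E[θ|data] = 0.067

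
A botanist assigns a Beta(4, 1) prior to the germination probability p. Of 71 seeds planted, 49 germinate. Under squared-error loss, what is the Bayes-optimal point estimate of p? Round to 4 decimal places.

0.6974

Posterior: Beta(4+49, 1+22) = Beta(53, 23).
Mode = (53−1)/(53+23−2) = 52/74 = 0.7027.
Mean = 53/(53+23) = 53/76 = 0.6974.
Squared-error loss ⇒ the optimal estimator is the posterior mean.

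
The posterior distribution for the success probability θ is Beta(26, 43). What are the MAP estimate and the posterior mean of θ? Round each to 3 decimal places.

MAP = 0.373, posterior mean = 0.377

Mode = (26−1)/(26+43−2) = 25/67 = 0.373.
Mean = 26/(26+43) = 26/69 = 0.377.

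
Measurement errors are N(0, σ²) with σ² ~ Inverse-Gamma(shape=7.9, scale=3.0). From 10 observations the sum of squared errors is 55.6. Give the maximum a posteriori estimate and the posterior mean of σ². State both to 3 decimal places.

maximum a posteriori estimate = 2.216, posterior mean = 2.588

Posterior: Inverse-Gamma(shape = 7.9+10/2 = 12.9, scale = 3.0+55.6/2 = 30.8).
Mode = β/(α+1) = 30.8/13.9 = 2.216.
Mean = β/(α−1) = 30.8/11.9 = 2.588.
The posterior is right-skewed, so the mean exceeds the mode.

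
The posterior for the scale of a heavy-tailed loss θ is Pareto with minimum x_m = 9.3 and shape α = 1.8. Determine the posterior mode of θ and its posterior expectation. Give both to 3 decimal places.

The Pareto density is strictly decreasing on [x_m, ∞), so the mode is x_m = 9.300.
Mean = α·x_m/(α−1) = 1.8·9.3/0.8 = 20.925.
Right-skewed posterior ⇒ mode < mean.

posterior mode = 9.300, posterior expectation = 20.925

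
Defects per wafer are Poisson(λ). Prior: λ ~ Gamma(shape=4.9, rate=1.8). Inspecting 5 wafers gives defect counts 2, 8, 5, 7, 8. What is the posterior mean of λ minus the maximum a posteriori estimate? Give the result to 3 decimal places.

Σ counts = 30. Posterior: Gamma(shape = 4.9+30 = 34.9, rate = 1.8+5 = 6.8).
Mode = (α−1)/β = 33.9/6.8 = 4.985.
Mean = α/β = 34.9/6.8 = 5.132.
Difference = 5.132 − 4.985 = 0.147.
The posterior is right-skewed, so the mean exceeds the mode.

0.147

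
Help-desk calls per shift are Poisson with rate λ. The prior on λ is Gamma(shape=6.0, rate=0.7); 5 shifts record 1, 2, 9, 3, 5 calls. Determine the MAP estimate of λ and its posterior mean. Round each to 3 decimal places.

MAP estimate = 4.386, posterior mean = 4.561

Σ counts = 20. Posterior: Gamma(shape = 6.0+20 = 26.0, rate = 0.7+5 = 5.7).
Mode = (α−1)/β = 25.0/5.7 = 4.386.
Mean = α/β = 26.0/5.7 = 4.561.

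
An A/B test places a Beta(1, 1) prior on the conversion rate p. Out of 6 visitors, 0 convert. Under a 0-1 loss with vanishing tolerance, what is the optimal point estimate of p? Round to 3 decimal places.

Posterior: Beta(1+0, 1+6) = Beta(1, 7).
Since α = 1 ≤ 1 and β > 1, the Beta density is monotone decreasing on [0,1]; the mode is at 0.
Mean = 1/(1+7) = 0.125.
This is the posterior mode — the MAP estimate.

0.000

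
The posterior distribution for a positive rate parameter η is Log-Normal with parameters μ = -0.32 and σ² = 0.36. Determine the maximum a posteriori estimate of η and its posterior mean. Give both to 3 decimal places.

MAP = 0.507, posterior mean = 0.869

Mode = exp(μ − σ²) = exp(-0.68) = 0.507.
Mean = exp(μ + σ²/2) = exp(-0.140) = 0.869.
The mean is pulled above the mode by the posterior's right skew.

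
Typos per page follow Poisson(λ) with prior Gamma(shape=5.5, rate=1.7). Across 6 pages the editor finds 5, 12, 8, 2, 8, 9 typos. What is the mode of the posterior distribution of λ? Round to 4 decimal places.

6.2987

Σ counts = 44. Posterior: Gamma(shape = 5.5+44 = 49.5, rate = 1.7+6 = 7.7).
Mode = (α−1)/β = 48.5/7.7 = 6.2987.
Mean = α/β = 49.5/7.7 = 6.4286.
This is the posterior mode — the MAP estimate.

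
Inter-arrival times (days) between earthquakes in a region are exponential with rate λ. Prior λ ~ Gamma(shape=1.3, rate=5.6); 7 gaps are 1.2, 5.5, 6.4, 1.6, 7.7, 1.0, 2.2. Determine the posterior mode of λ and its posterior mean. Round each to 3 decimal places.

Σ times = 25.6. Posterior: Gamma(shape = 1.3+7 = 8.3, rate = 5.6+25.6 = 31.2).
Mode = (α−1)/β = 7.3/31.2 = 0.234.
Mean = α/β = 8.3/31.2 = 0.266.

posterior mode = 0.234, posterior mean = 0.266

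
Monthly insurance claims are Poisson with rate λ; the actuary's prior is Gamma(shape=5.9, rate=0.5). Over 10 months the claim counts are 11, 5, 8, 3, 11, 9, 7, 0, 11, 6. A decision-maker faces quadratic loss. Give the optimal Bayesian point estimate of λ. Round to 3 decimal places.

Σ counts = 71. Posterior: Gamma(shape = 5.9+71 = 76.9, rate = 0.5+10 = 10.5).
Mode = (α−1)/β = 75.9/10.5 = 7.229.
Mean = α/β = 76.9/10.5 = 7.324.
Quadratic loss ⇒ the optimal estimator is the posterior mean.

7.324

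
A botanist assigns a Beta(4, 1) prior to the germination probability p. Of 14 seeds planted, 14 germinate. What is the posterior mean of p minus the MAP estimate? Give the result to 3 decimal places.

Posterior: Beta(4+14, 1+0) = Beta(18, 1).
Since β = 1 ≤ 1 and α > 1, the Beta density is monotone increasing on [0,1]; the mode is at 1.
Mean = 18/(18+1) = 0.947.
Difference = 0.947 − 1.000 = -0.053.
Mode > mean: the posterior has a left tail.

-0.053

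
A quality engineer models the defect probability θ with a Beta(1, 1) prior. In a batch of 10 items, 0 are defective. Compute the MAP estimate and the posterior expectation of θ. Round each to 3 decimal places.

Posterior: Beta(1+0, 1+10) = Beta(1, 11).
Since α = 1 ≤ 1 and β > 1, the Beta density is monotone decreasing on [0,1]; the mode is at 0.
Mean = 1/(1+11) = 0.083.
Right-skewed posterior ⇒ mode < mean.

θ_MAP = 0.000, E[θ|data] = 0.083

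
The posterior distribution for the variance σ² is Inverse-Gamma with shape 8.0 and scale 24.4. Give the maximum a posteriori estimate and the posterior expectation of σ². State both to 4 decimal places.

Mode = β/(α+1) = 24.4/9.0 = 2.7111.
Mean = β/(α−1) = 24.4/7.0 = 3.4857.
The mean is pulled above the mode by the posterior's right skew.

MAP = 2.7111, posterior mean = 3.4857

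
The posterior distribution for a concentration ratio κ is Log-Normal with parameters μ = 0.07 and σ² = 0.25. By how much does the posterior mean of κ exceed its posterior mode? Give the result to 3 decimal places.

0.380

Mode = exp(μ − σ²) = exp(-0.18) = 0.835.
Mean = exp(μ + σ²/2) = exp(0.195) = 1.215.
Difference = 1.215 − 0.835 = 0.380.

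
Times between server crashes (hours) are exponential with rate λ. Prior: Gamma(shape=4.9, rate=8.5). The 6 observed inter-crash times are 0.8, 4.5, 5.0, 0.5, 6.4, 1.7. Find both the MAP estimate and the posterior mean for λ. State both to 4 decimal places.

MAP: 0.3613. Posterior mean: 0.3978.

Σ times = 18.9. Posterior: Gamma(shape = 4.9+6 = 10.9, rate = 8.5+18.9 = 27.4).
Mode = (α−1)/β = 9.9/27.4 = 0.3613.
Mean = α/β = 10.9/27.4 = 0.3978.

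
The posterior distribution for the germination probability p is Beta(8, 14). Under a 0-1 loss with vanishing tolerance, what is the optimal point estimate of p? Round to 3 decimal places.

0.350

Mode = (8−1)/(8+14−2) = 7/20 = 0.350.
Mean = 8/(8+14) = 8/22 = 0.364.
This is the posterior mode — the MAP estimate.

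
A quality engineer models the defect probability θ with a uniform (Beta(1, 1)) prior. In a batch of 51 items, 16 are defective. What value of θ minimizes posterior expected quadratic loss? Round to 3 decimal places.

0.321

Posterior: Beta(1+16, 1+35) = Beta(17, 36).
Mode = (17−1)/(17+36−2) = 16/51 = 0.314.
Mean = 17/(17+36) = 17/53 = 0.321.
Quadratic loss ⇒ the optimal estimator is the posterior mean.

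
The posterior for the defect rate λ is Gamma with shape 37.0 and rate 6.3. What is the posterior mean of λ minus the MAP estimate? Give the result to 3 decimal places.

0.159

Mode = (α−1)/β = 36.0/6.3 = 5.714.
Mean = α/β = 37.0/6.3 = 5.873.
Difference = 5.873 − 5.714 = 0.159.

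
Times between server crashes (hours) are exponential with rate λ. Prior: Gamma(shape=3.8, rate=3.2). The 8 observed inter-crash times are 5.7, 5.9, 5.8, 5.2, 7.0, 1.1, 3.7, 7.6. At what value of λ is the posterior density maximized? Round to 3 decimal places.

Σ times = 42.0. Posterior: Gamma(shape = 3.8+8 = 11.8, rate = 3.2+42.0 = 45.2).
Mode = (α−1)/β = 10.8/45.2 = 0.239.
Mean = α/β = 11.8/45.2 = 0.261.
This is the posterior mode — the MAP estimate.

0.239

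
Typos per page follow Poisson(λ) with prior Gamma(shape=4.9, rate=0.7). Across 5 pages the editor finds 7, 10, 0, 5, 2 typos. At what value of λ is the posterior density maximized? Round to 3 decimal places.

Σ counts = 24. Posterior: Gamma(shape = 4.9+24 = 28.9, rate = 0.7+5 = 5.7).
Mode = (α−1)/β = 27.9/5.7 = 4.895.
Mean = α/β = 28.9/5.7 = 5.070.
This is the posterior mode — the MAP estimate.

4.895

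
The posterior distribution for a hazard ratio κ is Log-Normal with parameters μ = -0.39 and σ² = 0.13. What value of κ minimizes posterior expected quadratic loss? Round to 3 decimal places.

Mode = exp(μ − σ²) = exp(-0.52) = 0.595.
Mean = exp(μ + σ²/2) = exp(-0.325) = 0.723.
Quadratic loss ⇒ the optimal estimator is the posterior mean.

0.723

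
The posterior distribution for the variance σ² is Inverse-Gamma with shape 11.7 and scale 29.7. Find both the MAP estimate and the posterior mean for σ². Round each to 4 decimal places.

MAP = 2.3386, posterior mean = 2.7757

Mode = β/(α+1) = 29.7/12.7 = 2.3386.
Mean = β/(α−1) = 29.7/10.7 = 2.7757.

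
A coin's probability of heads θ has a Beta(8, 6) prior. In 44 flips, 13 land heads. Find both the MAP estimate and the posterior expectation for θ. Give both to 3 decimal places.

MAP: 0.357. Posterior mean: 0.362.

Posterior: Beta(8+13, 6+31) = Beta(21, 37).
Mode = (21−1)/(21+37−2) = 20/56 = 0.357.
Mean = 21/(21+37) = 21/58 = 0.362.
Mean > mode: the posterior has a right tail.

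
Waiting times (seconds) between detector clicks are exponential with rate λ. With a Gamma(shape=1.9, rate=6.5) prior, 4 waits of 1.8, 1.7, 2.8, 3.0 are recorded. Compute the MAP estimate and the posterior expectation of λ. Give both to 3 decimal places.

MAP estimate = 0.310, posterior expectation = 0.373

Σ times = 9.3. Posterior: Gamma(shape = 1.9+4 = 5.9, rate = 6.5+9.3 = 15.8).
Mode = (α−1)/β = 4.9/15.8 = 0.310.
Mean = α/β = 5.9/15.8 = 0.373.
The posterior is right-skewed, so the mean exceeds the mode.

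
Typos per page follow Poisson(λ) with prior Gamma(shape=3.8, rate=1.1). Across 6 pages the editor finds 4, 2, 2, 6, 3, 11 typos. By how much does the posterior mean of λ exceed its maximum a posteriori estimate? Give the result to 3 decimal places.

Σ counts = 28. Posterior: Gamma(shape = 3.8+28 = 31.8, rate = 1.1+6 = 7.1).
Mode = (α−1)/β = 30.8/7.1 = 4.338.
Mean = α/β = 31.8/7.1 = 4.479.
Difference = 4.479 − 4.338 = 0.141.

0.141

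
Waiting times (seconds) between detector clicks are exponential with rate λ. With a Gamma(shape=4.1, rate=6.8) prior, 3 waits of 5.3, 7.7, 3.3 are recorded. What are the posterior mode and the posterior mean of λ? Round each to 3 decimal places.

λ_MAP = 0.264, E[λ|data] = 0.307

Σ times = 16.3. Posterior: Gamma(shape = 4.1+3 = 7.1, rate = 6.8+16.3 = 23.1).
Mode = (α−1)/β = 6.1/23.1 = 0.264.
Mean = α/β = 7.1/23.1 = 0.307.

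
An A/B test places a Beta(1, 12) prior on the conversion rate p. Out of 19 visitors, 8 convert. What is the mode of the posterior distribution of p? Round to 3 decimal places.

0.267

Posterior: Beta(1+8, 12+11) = Beta(9, 23).
Mode = (9−1)/(9+23−2) = 8/30 = 0.267.
Mean = 9/(9+23) = 9/32 = 0.281.
This is the posterior mode — the MAP estimate.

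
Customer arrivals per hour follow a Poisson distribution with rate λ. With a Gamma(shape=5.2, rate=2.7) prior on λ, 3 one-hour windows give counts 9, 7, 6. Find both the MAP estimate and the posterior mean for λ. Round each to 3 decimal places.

MAP = 4.596; posterior mean = 4.772

Σ counts = 22. Posterior: Gamma(shape = 5.2+22 = 27.2, rate = 2.7+3 = 5.7).
Mode = (α−1)/β = 26.2/5.7 = 4.596.
Mean = α/β = 27.2/5.7 = 4.772.
The posterior is right-skewed, so the mean exceeds the mode.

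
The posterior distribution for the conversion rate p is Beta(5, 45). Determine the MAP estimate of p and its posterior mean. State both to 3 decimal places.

p_MAP = 0.083, E[p|data] = 0.100

Mode = (5−1)/(5+45−2) = 4/48 = 0.083.
Mean = 5/(5+45) = 5/50 = 0.100.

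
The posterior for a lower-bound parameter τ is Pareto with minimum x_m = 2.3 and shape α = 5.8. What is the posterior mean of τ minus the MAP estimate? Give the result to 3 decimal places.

0.479

The Pareto density is strictly decreasing on [x_m, ∞), so the mode is x_m = 2.300.
Mean = α·x_m/(α−1) = 5.8·2.3/4.8 = 2.779.
Difference = 2.779 − 2.300 = 0.479.
Right-skewed posterior ⇒ mode < mean.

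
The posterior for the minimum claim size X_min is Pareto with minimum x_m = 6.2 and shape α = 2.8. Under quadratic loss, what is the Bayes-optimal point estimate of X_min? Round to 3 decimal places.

The Pareto density is strictly decreasing on [x_m, ∞), so the mode is x_m = 6.200.
Mean = α·x_m/(α−1) = 2.8·6.2/1.8 = 9.644.
Quadratic loss ⇒ the optimal estimator is the posterior mean.

9.644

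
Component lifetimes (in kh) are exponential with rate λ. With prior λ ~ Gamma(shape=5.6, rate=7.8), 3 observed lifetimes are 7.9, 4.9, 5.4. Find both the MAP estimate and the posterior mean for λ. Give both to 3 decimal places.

Σ times = 18.2. Posterior: Gamma(shape = 5.6+3 = 8.6, rate = 7.8+18.2 = 26.0).
Mode = (α−1)/β = 7.6/26.0 = 0.292.
Mean = α/β = 8.6/26.0 = 0.331.

MAP: 0.292. Posterior mean: 0.331.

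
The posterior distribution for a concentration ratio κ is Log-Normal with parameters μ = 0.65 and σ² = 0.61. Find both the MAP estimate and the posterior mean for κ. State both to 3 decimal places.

Mode = exp(μ − σ²) = exp(0.04) = 1.041.
Mean = exp(μ + σ²/2) = exp(0.955) = 2.599.

MAP estimate = 1.041, posterior mean = 2.599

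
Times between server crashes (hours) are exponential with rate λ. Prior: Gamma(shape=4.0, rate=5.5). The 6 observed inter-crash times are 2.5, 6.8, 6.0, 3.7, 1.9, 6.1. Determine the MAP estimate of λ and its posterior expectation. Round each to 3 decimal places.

Σ times = 27.0. Posterior: Gamma(shape = 4.0+6 = 10.0, rate = 5.5+27.0 = 32.5).
Mode = (α−1)/β = 9.0/32.5 = 0.277.
Mean = α/β = 10.0/32.5 = 0.308.

MAP estimate = 0.277, posterior expectation = 0.308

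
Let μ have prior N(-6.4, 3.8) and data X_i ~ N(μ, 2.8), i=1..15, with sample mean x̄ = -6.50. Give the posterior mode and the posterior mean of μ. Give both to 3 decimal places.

μ_MAP = -6.495, E[μ|data] = -6.495

Posterior for μ is Normal. Precision-weighted mean: (1/3.8·-6.4 + 15/2.8·-6.50) / (1/3.8 + 15/2.8) = -6.495.
A Normal posterior is symmetric, so mode = mean.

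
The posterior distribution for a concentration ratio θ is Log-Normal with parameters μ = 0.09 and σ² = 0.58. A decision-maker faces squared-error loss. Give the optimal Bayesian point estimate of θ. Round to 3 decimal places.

1.462

Mode = exp(μ − σ²) = exp(-0.49) = 0.613.
Mean = exp(μ + σ²/2) = exp(0.380) = 1.462.
Squared-error loss ⇒ the optimal estimator is the posterior mean.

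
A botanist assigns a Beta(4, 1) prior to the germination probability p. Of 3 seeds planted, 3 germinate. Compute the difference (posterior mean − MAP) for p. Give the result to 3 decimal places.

Posterior: Beta(4+3, 1+0) = Beta(7, 1).
Since β = 1 ≤ 1 and α > 1, the Beta density is monotone increasing on [0,1]; the mode is at 1.
Mean = 7/(7+1) = 0.875.
Difference = 0.875 − 1.000 = -0.125.

-0.125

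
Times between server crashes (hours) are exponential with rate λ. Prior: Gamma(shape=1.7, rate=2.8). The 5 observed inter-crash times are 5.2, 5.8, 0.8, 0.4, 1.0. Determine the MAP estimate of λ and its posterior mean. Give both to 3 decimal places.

λ_MAP = 0.356, E[λ|data] = 0.419

Σ times = 13.2. Posterior: Gamma(shape = 1.7+5 = 6.7, rate = 2.8+13.2 = 16.0).
Mode = (α−1)/β = 5.7/16.0 = 0.356.
Mean = α/β = 6.7/16.0 = 0.419.
Mean > mode: the posterior has a right tail.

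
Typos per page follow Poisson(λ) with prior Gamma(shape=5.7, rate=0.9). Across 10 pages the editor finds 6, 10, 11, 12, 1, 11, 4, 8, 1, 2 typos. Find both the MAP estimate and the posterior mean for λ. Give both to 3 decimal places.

Σ counts = 66. Posterior: Gamma(shape = 5.7+66 = 71.7, rate = 0.9+10 = 10.9).
Mode = (α−1)/β = 70.7/10.9 = 6.486.
Mean = α/β = 71.7/10.9 = 6.578.

MAP = 6.486, posterior mean = 6.578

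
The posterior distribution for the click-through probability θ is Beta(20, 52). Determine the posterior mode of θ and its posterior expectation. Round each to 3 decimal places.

MAP: 0.271. Posterior mean: 0.278.

Mode = (20−1)/(20+52−2) = 19/70 = 0.271.
Mean = 20/(20+52) = 20/72 = 0.278.
Right-skewed posterior ⇒ mode < mean.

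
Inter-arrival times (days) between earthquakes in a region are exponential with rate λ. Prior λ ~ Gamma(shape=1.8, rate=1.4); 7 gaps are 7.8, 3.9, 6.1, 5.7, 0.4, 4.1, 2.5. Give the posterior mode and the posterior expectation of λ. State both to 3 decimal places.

Σ times = 30.5. Posterior: Gamma(shape = 1.8+7 = 8.8, rate = 1.4+30.5 = 31.9).
Mode = (α−1)/β = 7.8/31.9 = 0.245.
Mean = α/β = 8.8/31.9 = 0.276.
The posterior is right-skewed, so the mean exceeds the mode.

MAP: 0.245. Posterior mean: 0.276.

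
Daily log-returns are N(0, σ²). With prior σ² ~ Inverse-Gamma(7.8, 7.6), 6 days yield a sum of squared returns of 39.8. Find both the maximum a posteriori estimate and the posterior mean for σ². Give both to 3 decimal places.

σ²_MAP = 2.331, E[σ²|data] = 2.806

Posterior: Inverse-Gamma(shape = 7.8+6/2 = 10.8, scale = 7.6+39.8/2 = 27.5).
Mode = β/(α+1) = 27.5/11.8 = 2.331.
Mean = β/(α−1) = 27.5/9.8 = 2.806.
Mean > mode: the posterior has a right tail.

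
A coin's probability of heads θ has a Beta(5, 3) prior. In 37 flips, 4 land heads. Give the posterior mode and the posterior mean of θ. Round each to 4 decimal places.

Posterior: Beta(5+4, 3+33) = Beta(9, 36).
Mode = (9−1)/(9+36−2) = 8/43 = 0.1860.
Mean = 9/(9+36) = 9/45 = 0.2000.

MAP: 0.1860. Posterior mean: 0.2000.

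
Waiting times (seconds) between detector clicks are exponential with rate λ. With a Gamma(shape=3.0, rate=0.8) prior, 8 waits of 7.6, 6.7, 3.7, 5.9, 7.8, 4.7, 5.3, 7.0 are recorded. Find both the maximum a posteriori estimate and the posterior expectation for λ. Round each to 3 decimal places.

MAP: 0.202. Posterior mean: 0.222.

Σ times = 48.7. Posterior: Gamma(shape = 3.0+8 = 11.0, rate = 0.8+48.7 = 49.5).
Mode = (α−1)/β = 10.0/49.5 = 0.202.
Mean = α/β = 11.0/49.5 = 0.222.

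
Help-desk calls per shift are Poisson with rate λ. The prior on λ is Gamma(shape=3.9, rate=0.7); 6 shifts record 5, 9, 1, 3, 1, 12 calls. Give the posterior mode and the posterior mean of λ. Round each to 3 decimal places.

Σ counts = 31. Posterior: Gamma(shape = 3.9+31 = 34.9, rate = 0.7+6 = 6.7).
Mode = (α−1)/β = 33.9/6.7 = 5.060.
Mean = α/β = 34.9/6.7 = 5.209.
Right-skewed posterior ⇒ mode < mean.

MAP = 5.060; posterior mean = 5.209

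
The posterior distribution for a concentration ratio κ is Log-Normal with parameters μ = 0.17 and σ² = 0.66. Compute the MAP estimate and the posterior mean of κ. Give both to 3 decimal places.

MAP = 0.613, posterior mean = 1.649

Mode = exp(μ − σ²) = exp(-0.49) = 0.613.
Mean = exp(μ + σ²/2) = exp(0.500) = 1.649.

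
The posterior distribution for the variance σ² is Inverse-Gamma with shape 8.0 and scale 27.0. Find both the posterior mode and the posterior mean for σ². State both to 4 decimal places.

Mode = β/(α+1) = 27.0/9.0 = 3.0000.
Mean = β/(α−1) = 27.0/7.0 = 3.8571.

MAP = 3.0000; posterior mean = 3.8571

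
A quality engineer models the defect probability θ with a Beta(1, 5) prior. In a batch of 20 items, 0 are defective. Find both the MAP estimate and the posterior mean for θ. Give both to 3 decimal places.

MAP = 0.000, posterior mean = 0.038

Posterior: Beta(1+0, 5+20) = Beta(1, 25).
Since α = 1 ≤ 1 and β > 1, the Beta density is monotone decreasing on [0,1]; the mode is at 0.
Mean = 1/(1+25) = 0.038.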